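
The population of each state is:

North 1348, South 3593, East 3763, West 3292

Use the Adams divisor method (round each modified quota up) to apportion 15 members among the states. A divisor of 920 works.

With modified divisor 920: modified quotas North 1.465, South 3.905, East 4.090, West 3.578.
Rounding up: North 2, South 4, East 5, West 4 (total 15).

North 2, South 4, East 5, West 4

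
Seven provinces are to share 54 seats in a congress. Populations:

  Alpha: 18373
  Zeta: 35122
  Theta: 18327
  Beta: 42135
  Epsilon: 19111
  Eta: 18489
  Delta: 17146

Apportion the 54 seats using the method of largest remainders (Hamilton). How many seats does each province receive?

Alpha 6, Zeta 11, Theta 6, Beta 13, Epsilon 6, Eta 6, Delta 6

Standard divisor: 168703 ÷ 54 ≈ 3124.13.
Standard quotas: Alpha 5.8810, Zeta 11.2422, Theta 5.8663, Beta 13.4870, Epsilon 6.1172, Eta 5.9181, Delta 5.4882.
Lower quotas: Alpha 5, Zeta 11, Theta 5, Beta 13, Epsilon 6, Eta 5, Delta 5 (sum 50, leaving 4 seats).
Remainders in descending order: Eta 0.9181, Alpha 0.8810, Theta 0.8663, Delta 0.4882, Beta 0.4870, Zeta 0.2422, Epsilon 0.1172.
The surplus seats go to Eta, Alpha, Theta, Delta.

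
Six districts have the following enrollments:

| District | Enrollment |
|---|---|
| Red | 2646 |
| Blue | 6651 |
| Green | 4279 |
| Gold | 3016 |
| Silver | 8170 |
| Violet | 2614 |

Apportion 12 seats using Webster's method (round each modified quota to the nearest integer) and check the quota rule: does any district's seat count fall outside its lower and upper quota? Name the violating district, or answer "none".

none

Standard quotas: Red 1.160, Blue 2.915, Green 1.876, Gold 1.322, Silver 3.581, Violet 1.146.
Webster allocation: Red 1, Blue 3, Green 2, Gold 1, Silver 4, Violet 1.
Every allocation lies between the lower and upper quota.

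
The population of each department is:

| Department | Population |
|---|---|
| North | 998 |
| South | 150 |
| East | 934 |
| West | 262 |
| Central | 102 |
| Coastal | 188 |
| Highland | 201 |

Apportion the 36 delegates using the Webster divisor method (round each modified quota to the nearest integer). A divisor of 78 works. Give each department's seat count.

North: 13; South: 2; East: 12; West: 3; Central: 1; Coastal: 2; Highland: 3

With modified divisor 78: modified quotas North 12.795, South 1.923, East 11.974, West 3.359, Central 1.308, Coastal 2.410, Highland 2.577.
Rounding to the nearest integer: North 13, South 2, East 12, West 3, Central 1, Coastal 2, Highland 3 (total 36).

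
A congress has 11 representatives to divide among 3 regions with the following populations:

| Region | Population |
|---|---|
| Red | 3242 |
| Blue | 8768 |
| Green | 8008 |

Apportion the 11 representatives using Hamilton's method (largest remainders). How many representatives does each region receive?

Red 2; Blue 5; Green 4

Standard divisor: 20018 ÷ 11 ≈ 1819.818.
Standard quotas: Red 1.7815, Blue 4.8181, Green 4.4004.
Lower quotas: Red 1, Blue 4, Green 4 (sum 9, leaving 2 seats).
Remainders in descending order: Blue 0.8181, Red 0.7815, Green 0.4004.
The surplus seats go to Blue, Red.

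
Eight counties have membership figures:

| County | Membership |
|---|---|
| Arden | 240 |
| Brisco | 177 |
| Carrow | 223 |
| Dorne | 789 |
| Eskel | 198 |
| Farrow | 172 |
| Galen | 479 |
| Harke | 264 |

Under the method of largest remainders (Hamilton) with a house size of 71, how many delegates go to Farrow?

Total 2542; standard divisor 2542/71 ≈ 35.803.
Standard quotas: Arden 6.703, Brisco 4.944, Carrow 6.229, Dorne 22.037, Eskel 5.530, Farrow 4.804, Galen 13.379, Harke 7.374.
Lower quotas: Arden 6, Brisco 4, Carrow 6, Dorne 22, Eskel 5, Farrow 4, Galen 13, Harke 7 (sum 67, leaving 4 seats).
Remainders in descending order: Brisco 0.944, Farrow 0.804, Arden 0.703, Eskel 0.530, Galen 0.379, Harke 0.374, Carrow 0.229, Dorne 0.037.
Largest remainders: Brisco, Farrow, Arden, Eskel receive the extra seats.
Farrow receives 5.

5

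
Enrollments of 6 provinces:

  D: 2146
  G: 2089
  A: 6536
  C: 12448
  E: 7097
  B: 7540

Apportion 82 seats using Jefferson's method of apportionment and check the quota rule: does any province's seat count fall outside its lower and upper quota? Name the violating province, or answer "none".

Standard quotas: D 4.648, G 4.525, A 14.158, C 26.964, E 15.373, B 16.332.
Jefferson allocation: D 4, G 4, A 14, C 28, E 16, B 16.
C has quota 26.964 (lower 26, upper 27) but receives 28 — outside the quota interval.

C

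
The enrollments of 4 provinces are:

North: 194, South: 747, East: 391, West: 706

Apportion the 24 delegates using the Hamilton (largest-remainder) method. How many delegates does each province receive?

North=2, South=9, East=5, West=8

Standard divisor: 2038 ÷ 24 ≈ 84.917.
Standard quotas: North 2.285, South 8.797, East 4.605, West 8.314.
Lower quotas: North 2, South 8, East 4, West 8 (sum 22, leaving 2 seats).
Remainders in descending order: South 0.797, East 0.605, West 0.314, North 0.285.
The surplus seats go to South, East.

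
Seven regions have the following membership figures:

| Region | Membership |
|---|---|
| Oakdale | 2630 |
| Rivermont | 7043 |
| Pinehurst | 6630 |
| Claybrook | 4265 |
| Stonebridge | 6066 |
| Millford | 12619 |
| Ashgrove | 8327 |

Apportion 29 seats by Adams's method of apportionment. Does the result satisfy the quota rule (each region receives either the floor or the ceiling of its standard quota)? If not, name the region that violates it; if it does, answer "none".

Standard quotas: Oakdale 1.603, Rivermont 4.293, Pinehurst 4.041, Claybrook 2.600, Stonebridge 3.697, Millford 7.691, Ashgrove 5.075.
Adams allocation: Oakdale 2, Rivermont 4, Pinehurst 4, Claybrook 3, Stonebridge 4, Millford 7, Ashgrove 5.
Every allocation lies between the lower and upper quota.

none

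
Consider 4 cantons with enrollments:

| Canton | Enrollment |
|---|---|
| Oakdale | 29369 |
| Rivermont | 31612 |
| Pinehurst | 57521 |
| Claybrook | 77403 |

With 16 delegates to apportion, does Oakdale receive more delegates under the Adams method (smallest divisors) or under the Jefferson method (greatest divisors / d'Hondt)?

Adams: Oakdale 3, Rivermont 3, Pinehurst 4, Claybrook 6.
Jefferson: Oakdale 2, Rivermont 2, Pinehurst 5, Claybrook 7.
Oakdale gets 3 under Adams and 2 under Jefferson.

Adams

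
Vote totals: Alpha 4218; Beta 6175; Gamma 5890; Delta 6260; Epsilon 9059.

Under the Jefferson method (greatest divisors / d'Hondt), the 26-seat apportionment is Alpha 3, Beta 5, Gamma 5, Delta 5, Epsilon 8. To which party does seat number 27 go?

Priority for the next seat is population ÷ (current seats + 1).
Priorities: Alpha 1054.500, Beta 1029.167, Gamma 981.667, Delta 1043.333, Epsilon 1006.556.
Highest priority: Alpha.

Alpha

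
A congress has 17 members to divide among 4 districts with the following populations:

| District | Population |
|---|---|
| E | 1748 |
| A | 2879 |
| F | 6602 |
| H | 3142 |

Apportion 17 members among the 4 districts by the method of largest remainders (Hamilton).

E 2, A 3, F 8, H 4

Standard divisor: 14371 ÷ 17 ≈ 845.353.
Standard quotas: E 2.0678, A 3.4057, F 7.8098, H 3.7168.
Lower quotas: E 2, A 3, F 7, H 3 (sum 15, leaving 2 seats).
Remainders in descending order: F 0.8098, H 0.7168, A 0.4057, E 0.0678.
The surplus seats go to F, H.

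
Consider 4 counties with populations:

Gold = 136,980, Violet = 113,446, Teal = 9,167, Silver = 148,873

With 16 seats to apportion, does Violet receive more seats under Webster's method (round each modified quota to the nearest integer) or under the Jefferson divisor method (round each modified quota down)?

Webster: Gold 5, Violet 5, Teal 0, Silver 6.
Jefferson: Gold 6, Violet 4, Teal 0, Silver 6.
Violet gets 5 under Webster and 4 under Jefferson.

Webster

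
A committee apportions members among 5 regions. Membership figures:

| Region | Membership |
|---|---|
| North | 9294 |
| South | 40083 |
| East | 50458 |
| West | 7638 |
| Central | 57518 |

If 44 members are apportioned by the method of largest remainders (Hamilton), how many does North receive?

The standard divisor is 164991/44 ≈ 3749.795.
Standard quotas: North 2.4785, South 10.6894, East 13.4562, West 2.0369, Central 15.3390.
Lower quotas: North 2, South 10, East 13, West 2, Central 15 (sum 42, leaving 2 seats).
Remainders in descending order: South 0.6894, North 0.4785, East 0.4562, Central 0.3390, West 0.0369.
Largest remainders: South, North receive the extra seats.
North receives 3.

3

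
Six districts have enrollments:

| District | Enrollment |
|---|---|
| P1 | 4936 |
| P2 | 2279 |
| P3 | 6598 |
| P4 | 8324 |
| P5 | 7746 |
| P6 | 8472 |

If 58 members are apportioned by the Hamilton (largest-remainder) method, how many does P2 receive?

3

Total 38355; standard divisor 38355/58 ≈ 661.293.
Standard quotas: P1 7.4642, P2 3.4463, P3 9.9774, P4 12.5875, P5 11.7134, P6 12.8113.
Lower quotas: P1 7, P2 3, P3 9, P4 12, P5 11, P6 12 (sum 54, leaving 4 seats).
Remainders in descending order: P3 0.9774, P6 0.8113, P5 0.7134, P4 0.5875, P1 0.4642, P2 0.4463.
The surplus seats go to P3, P6, P5, P4.
P2 receives 3.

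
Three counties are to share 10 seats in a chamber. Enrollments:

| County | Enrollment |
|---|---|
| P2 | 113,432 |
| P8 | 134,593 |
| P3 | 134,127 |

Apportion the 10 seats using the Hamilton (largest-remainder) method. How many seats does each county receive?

P2=3, P8=4, P3=3

The standard divisor is 382152/10 ≈ 38215.2.
Standard quotas: P2 2.9682, P8 3.5220, P3 3.5098.
Lower quotas: P2 2, P8 3, P3 3 (sum 8, leaving 2 seats).
Remainders in descending order: P2 0.9682, P8 0.5220, P3 0.5098.
Largest remainders: P2, P8 receive the extra seats.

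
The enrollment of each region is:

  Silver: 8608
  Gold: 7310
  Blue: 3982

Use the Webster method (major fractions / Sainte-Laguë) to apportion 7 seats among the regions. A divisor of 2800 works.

Silver 3, Gold 3, Blue 1

With modified divisor 2800: modified quotas Silver 3.074, Gold 2.611, Blue 1.422.
Rounding to the nearest integer: Silver 3, Gold 3, Blue 1 (total 7).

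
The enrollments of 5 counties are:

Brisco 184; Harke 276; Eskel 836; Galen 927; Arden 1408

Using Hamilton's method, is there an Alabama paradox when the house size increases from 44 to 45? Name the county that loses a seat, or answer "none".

At 44 seats: Brisco 2, Harke 4, Eskel 10, Galen 11, Arden 17.
At 45 seats: Brisco 2, Harke 3, Eskel 10, Galen 12, Arden 18.
Harke drops from 4 to 3.

Harke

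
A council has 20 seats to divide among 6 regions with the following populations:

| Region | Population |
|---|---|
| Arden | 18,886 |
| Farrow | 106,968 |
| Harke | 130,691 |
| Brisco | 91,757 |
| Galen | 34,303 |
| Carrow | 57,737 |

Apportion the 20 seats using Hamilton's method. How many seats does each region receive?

Total 440342; standard divisor 440342/20 ≈ 22017.1.
Standard quotas: Arden 0.8578, Farrow 4.8584, Harke 5.9359, Brisco 4.1675, Galen 1.5580, Carrow 2.6224.
Lower quotas: Arden 0, Farrow 4, Harke 5, Brisco 4, Galen 1, Carrow 2 (sum 16, leaving 4 seats).
Remainders in descending order: Harke 0.9359, Farrow 0.8584, Arden 0.8578, Carrow 0.6224, Galen 0.5580, Brisco 0.1675.
The surplus seats go to Harke, Farrow, Arden, Carrow.

Arden: 1; Farrow: 5; Harke: 6; Brisco: 4; Galen: 1; Carrow: 3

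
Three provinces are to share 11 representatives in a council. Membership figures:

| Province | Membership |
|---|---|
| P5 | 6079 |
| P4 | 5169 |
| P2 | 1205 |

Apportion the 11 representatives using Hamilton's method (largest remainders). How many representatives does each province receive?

P5: 5, P4: 5, P2: 1

Standard divisor: 12453 ÷ 11 ≈ 1132.091.
Standard quotas: P5 5.3697, P4 4.5659, P2 1.0644.
Lower quotas: P5 5, P4 4, P2 1 (sum 10, leaving 1 seat).
Remainders in descending order: P4 0.5659, P5 0.3697, P2 0.0644.
The surplus seat goes to P4.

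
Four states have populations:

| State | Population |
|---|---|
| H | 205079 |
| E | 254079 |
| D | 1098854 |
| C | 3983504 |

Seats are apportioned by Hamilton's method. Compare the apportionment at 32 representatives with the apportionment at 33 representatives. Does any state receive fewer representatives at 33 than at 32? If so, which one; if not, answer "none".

At 32 seats: H 1, E 2, D 6, C 23.
At 33 seats: H 1, E 1, D 7, C 24.
E drops from 2 to 1.

E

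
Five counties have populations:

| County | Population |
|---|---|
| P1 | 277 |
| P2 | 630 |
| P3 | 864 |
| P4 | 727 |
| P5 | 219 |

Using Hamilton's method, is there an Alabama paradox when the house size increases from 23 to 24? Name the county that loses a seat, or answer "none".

At 23 seats: P1 3, P2 5, P3 7, P4 6, P5 2.
At 24 seats: P1 2, P2 6, P3 8, P4 6, P5 2.
P1 drops from 3 to 2.

P1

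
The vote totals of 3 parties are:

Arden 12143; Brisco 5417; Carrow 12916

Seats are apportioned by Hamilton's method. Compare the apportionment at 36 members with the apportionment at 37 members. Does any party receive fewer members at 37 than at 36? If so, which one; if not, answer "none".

At 36 seats: Arden 14, Brisco 7, Carrow 15.
At 37 seats: Arden 15, Brisco 6, Carrow 16.
Brisco drops from 7 to 6.

Brisco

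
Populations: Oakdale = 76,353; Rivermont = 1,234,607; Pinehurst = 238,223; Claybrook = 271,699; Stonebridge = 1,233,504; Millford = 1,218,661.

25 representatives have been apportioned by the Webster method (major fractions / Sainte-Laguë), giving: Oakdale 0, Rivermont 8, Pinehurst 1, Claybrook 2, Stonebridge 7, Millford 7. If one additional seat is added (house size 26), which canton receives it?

Priority for the next seat is population ÷ (current seats + 0.5).
Priorities: Oakdale 152706.000, Rivermont 145247.882, Pinehurst 158815.333, Claybrook 108679.600, Stonebridge 164467.200, Millford 162488.133.
Highest priority: Stonebridge.

Stonebridge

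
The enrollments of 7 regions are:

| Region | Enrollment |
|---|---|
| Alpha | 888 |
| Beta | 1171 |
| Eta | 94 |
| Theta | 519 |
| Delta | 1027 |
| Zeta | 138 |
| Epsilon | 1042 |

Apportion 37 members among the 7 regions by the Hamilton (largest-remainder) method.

Standard divisor: 4879 ÷ 37 ≈ 131.865.
Standard quotas: Alpha 6.734, Beta 8.880, Eta 0.713, Theta 3.936, Delta 7.788, Zeta 1.047, Epsilon 7.902.
Lower quotas: Alpha 6, Beta 8, Eta 0, Theta 3, Delta 7, Zeta 1, Epsilon 7 (sum 32, leaving 5 seats).
Remainders in descending order: Theta 0.936, Epsilon 0.902, Beta 0.880, Delta 0.788, Alpha 0.734, Eta 0.713, Zeta 0.047.
The surplus seats go to Theta, Epsilon, Beta, Delta, Alpha.

Alpha 7; Beta 9; Eta 0; Theta 4; Delta 8; Zeta 1; Epsilon 8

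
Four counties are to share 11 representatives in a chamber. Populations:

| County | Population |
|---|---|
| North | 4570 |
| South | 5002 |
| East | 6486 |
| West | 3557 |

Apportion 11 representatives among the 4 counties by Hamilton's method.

The standard divisor is 19615/11 ≈ 1783.182.
Standard quotas: North 2.5628, South 2.8051, East 3.6373, West 1.9947.
Lower quotas: North 2, South 2, East 3, West 1 (sum 8, leaving 3 seats).
Remainders in descending order: West 0.9947, South 0.8051, East 0.6373, North 0.5628.
The surplus seats go to West, South, East.

North=2; South=3; East=4; West=2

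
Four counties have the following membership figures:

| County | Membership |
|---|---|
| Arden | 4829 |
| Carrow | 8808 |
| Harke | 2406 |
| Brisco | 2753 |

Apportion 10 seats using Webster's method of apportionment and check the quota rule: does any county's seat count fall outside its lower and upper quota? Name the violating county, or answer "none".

none

Standard quotas: Arden 2.569, Carrow 4.686, Harke 1.280, Brisco 1.465.
Webster allocation: Arden 3, Carrow 5, Harke 1, Brisco 1.
Every allocation lies between the lower and upper quota.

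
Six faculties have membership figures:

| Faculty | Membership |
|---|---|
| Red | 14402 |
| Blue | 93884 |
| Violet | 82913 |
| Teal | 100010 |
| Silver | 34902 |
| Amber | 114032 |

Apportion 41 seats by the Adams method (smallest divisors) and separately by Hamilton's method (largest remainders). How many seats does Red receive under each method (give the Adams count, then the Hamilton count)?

Adams: Red 2, Blue 9, Violet 8, Teal 9, Silver 3, Amber 10.
Hamilton: Red 1, Blue 9, Violet 8, Teal 9, Silver 3, Amber 11.
Red gets 2 under Adams and 1 under Hamilton.

2 and 1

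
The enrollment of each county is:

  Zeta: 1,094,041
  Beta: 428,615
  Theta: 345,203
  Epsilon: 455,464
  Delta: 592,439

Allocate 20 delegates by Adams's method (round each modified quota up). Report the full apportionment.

Zeta 7, Beta 3, Theta 3, Epsilon 3, Delta 4

Standard divisor 2915762/20 ≈ 145788.1; standard quotas: Zeta 7.504, Beta 2.940, Theta 2.368, Epsilon 3.124, Delta 4.064.
Rounding up gives 8, 3, 3, 4, 5 = 23 seats, so the divisor must be adjusted.
With modified divisor 164400: modified quotas Zeta 6.655, Beta 2.607, Theta 2.100, Epsilon 2.770, Delta 3.604.
Rounding up: Zeta 7, Beta 3, Theta 3, Epsilon 3, Delta 4 (total 20).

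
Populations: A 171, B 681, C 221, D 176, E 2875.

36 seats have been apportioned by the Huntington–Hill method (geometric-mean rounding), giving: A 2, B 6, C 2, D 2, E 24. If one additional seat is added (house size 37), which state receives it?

E

Priority for the next seat is population ÷ (√(s·(s+1))).
Priorities: A 69.810, B 105.081, C 90.223, D 71.852, E 117.371.
Highest priority: E.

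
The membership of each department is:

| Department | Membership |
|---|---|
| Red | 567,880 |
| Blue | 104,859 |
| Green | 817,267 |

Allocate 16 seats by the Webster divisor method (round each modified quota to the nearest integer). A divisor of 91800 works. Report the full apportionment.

With modified divisor 91800: modified quotas Red 6.186, Blue 1.142, Green 8.903.
Rounding to the nearest integer: Red 6, Blue 1, Green 9 (total 16).

Red: 6; Blue: 1; Green: 9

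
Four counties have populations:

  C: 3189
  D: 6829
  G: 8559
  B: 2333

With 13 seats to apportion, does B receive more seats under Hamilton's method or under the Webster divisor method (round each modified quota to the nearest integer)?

Hamilton

Hamilton: C 2, D 4, G 5, B 2.
Webster: C 2, D 4, G 6, B 1.
B gets 2 under Hamilton and 1 under Webster.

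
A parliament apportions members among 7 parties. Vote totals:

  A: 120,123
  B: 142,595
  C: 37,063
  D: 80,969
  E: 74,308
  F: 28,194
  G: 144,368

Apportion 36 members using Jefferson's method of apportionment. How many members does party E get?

4

Standard divisor 627620/36 ≈ 17433.889; standard quotas: A 6.890, B 8.179, C 2.126, D 4.644, E 4.262, F 1.617, G 8.281.
Rounding down gives 6, 8, 2, 4, 4, 1, 8 = 33 seats, so the divisor must be adjusted.
With modified divisor 15900: modified quotas A 7.555, B 8.968, C 2.331, D 5.092, E 4.673, F 1.773, G 9.080.
Rounding down: A 7, B 8, C 2, D 5, E 4, F 1, G 9 (total 36).
E receives 4.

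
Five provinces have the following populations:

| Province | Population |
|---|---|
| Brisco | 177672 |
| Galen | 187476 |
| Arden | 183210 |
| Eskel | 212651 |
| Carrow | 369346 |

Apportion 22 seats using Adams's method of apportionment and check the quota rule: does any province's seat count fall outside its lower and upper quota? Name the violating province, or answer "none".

none

Standard quotas: Brisco 3.458, Galen 3.649, Arden 3.566, Eskel 4.139, Carrow 7.189.
Adams allocation: Brisco 3, Galen 4, Arden 4, Eskel 4, Carrow 7.
Every allocation lies between the lower and upper quota.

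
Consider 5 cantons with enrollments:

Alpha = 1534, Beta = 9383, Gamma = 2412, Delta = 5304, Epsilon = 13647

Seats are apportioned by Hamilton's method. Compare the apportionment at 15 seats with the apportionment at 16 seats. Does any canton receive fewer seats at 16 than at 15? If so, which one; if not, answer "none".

At 15 seats: Alpha 1, Beta 4, Gamma 1, Delta 3, Epsilon 6.
At 16 seats: Alpha 1, Beta 5, Gamma 1, Delta 2, Epsilon 7.
Delta drops from 3 to 2.

Delta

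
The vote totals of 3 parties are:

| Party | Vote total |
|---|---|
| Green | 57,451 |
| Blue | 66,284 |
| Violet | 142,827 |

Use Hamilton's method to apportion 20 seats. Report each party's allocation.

Green 4, Blue 5, Violet 11

Standard divisor: 266562 ÷ 20 ≈ 13328.1.
Standard quotas: Green 4.3105, Blue 4.9733, Violet 10.7162.
Lower quotas: Green 4, Blue 4, Violet 10 (sum 18, leaving 2 seats).
Remainders in descending order: Blue 0.9733, Violet 0.7162, Green 0.3105.
The surplus seats go to Blue, Violet.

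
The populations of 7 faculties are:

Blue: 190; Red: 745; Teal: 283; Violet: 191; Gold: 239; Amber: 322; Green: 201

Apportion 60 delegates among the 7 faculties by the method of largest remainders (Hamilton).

Blue 5, Red 21, Teal 8, Violet 5, Gold 7, Amber 9, Green 5

The standard divisor is 2171/60 ≈ 36.183.
Standard quotas: Blue 5.251, Red 20.590, Teal 7.821, Violet 5.279, Gold 6.605, Amber 8.899, Green 5.555.
Lower quotas: Blue 5, Red 20, Teal 7, Violet 5, Gold 6, Amber 8, Green 5 (sum 56, leaving 4 seats).
Remainders in descending order: Amber 0.899, Teal 0.821, Gold 0.605, Red 0.590, Green 0.555, Violet 0.279, Blue 0.251.
Largest remainders: Amber, Teal, Gold, Red receive the extra seats.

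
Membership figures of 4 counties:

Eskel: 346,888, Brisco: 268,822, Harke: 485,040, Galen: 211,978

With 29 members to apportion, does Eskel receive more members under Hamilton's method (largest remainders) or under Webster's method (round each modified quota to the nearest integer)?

Hamilton: Eskel 7, Brisco 6, Harke 11, Galen 5.
Webster: Eskel 8, Brisco 6, Harke 10, Galen 5.
Eskel gets 7 under Hamilton and 8 under Webster.

Webster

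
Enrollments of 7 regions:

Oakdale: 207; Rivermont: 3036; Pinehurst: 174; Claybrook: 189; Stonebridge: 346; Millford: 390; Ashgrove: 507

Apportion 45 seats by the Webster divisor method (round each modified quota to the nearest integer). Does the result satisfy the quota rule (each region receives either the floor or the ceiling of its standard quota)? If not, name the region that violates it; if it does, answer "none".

Rivermont

Standard quotas: Oakdale 1.921, Rivermont 28.175, Pinehurst 1.615, Claybrook 1.754, Stonebridge 3.211, Millford 3.619, Ashgrove 4.705.
Webster allocation: Oakdale 2, Rivermont 27, Pinehurst 2, Claybrook 2, Stonebridge 3, Millford 4, Ashgrove 5.
Rivermont has quota 28.175 (lower 28, upper 29) but receives 27 — outside the quota interval.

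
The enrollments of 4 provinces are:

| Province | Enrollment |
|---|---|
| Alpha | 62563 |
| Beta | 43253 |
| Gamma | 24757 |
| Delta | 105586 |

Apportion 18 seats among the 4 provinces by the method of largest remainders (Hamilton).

Alpha=5; Beta=3; Gamma=2; Delta=8

The standard divisor is 236159/18 ≈ 13119.944.
Standard quotas: Alpha 4.7685, Beta 3.2967, Gamma 1.8870, Delta 8.0477.
Lower quotas: Alpha 4, Beta 3, Gamma 1, Delta 8 (sum 16, leaving 2 seats).
Remainders in descending order: Gamma 0.8870, Alpha 0.7685, Beta 0.2967, Delta 0.0477.
The surplus seats go to Gamma, Alpha.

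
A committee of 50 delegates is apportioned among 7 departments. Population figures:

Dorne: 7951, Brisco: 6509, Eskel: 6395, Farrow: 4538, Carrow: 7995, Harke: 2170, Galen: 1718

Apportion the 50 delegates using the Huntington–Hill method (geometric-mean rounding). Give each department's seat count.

Dorne=11, Brisco=9, Eskel=8, Farrow=6, Carrow=11, Harke=3, Galen=2

With divisor 756: modified quotas Dorne 10.517, Brisco 8.610, Eskel 8.459, Farrow 6.003, Carrow 10.575, Harke 2.870, Galen 2.272.
Geometric-mean thresholds: Dorne √(10·11)=10.488, Brisco √(8·9)=8.485, Eskel √(8·9)=8.485, Farrow √(6·7)=6.481, Carrow √(10·11)=10.488, Harke √(2·3)=2.449, Galen √(2·3)=2.449.
Each quota rounded against its threshold gives Dorne 11, Brisco 9, Eskel 8, Farrow 6, Carrow 11, Harke 3, Galen 2 (total 50).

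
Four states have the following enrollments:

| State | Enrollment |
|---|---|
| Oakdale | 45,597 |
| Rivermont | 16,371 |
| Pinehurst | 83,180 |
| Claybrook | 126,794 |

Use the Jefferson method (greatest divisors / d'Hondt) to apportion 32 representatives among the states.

Oakdale 5; Rivermont 2; Pinehurst 10; Claybrook 15

Standard divisor 271942/32 ≈ 8498.188; standard quotas: Oakdale 5.365, Rivermont 1.926, Pinehurst 9.788, Claybrook 14.920.
Rounding down gives 5, 1, 9, 14 = 29 seats, so the divisor must be adjusted.
With modified divisor 8100: modified quotas Oakdale 5.629, Rivermont 2.021, Pinehurst 10.269, Claybrook 15.654.
Rounding down: Oakdale 5, Rivermont 2, Pinehurst 10, Claybrook 15 (total 32).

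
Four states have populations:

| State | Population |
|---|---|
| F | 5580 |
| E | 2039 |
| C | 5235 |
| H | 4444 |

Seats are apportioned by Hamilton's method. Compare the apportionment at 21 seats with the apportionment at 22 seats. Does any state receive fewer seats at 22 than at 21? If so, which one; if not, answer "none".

E

At 21 seats: F 7, E 3, C 6, H 5.
At 22 seats: F 7, E 2, C 7, H 6.
E drops from 3 to 2.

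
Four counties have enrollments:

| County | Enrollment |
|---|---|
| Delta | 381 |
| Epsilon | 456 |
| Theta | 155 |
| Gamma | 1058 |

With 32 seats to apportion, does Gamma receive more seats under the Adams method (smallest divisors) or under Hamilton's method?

Adams: Delta 6, Epsilon 7, Theta 3, Gamma 16.
Hamilton: Delta 6, Epsilon 7, Theta 2, Gamma 17.
Gamma gets 16 under Adams and 17 under Hamilton.

Hamilton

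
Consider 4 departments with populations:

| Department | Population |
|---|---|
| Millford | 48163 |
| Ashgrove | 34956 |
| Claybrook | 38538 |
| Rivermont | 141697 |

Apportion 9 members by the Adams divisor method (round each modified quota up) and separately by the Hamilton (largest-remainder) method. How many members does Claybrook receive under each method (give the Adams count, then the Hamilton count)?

2 and 1

Adams: Millford 2, Ashgrove 1, Claybrook 2, Rivermont 4.
Hamilton: Millford 2, Ashgrove 1, Claybrook 1, Rivermont 5.
Claybrook gets 2 under Adams and 1 under Hamilton.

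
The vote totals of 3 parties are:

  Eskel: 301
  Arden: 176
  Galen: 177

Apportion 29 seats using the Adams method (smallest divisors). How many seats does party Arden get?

Standard divisor 654/29 ≈ 22.552; standard quotas: Eskel 13.347, Arden 7.804, Galen 7.849.
Rounding up gives 14, 8, 8 = 30 seats, so the divisor must be adjusted.
With modified divisor 24: modified quotas Eskel 12.542, Arden 7.333, Galen 7.375.
Rounding up: Eskel 13, Arden 8, Galen 8 (total 29).
Arden receives 8.

8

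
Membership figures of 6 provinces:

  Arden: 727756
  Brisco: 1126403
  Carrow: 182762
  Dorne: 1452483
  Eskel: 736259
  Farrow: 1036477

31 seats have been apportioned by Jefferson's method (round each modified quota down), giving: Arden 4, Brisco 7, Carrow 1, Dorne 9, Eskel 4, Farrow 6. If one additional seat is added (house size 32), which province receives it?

Priority for the next seat is population ÷ (current seats + 1).
Priorities: Arden 145551.200, Brisco 140800.375, Carrow 91381.000, Dorne 145248.300, Eskel 147251.800, Farrow 148068.143.
Highest priority: Farrow.

Farrow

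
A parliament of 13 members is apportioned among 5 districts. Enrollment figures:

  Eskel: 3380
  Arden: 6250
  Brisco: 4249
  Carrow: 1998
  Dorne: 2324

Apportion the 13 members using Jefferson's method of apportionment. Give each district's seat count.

Eskel=2, Arden=5, Brisco=3, Carrow=1, Dorne=2

Standard divisor 18201/13 ≈ 1400.077; standard quotas: Eskel 2.414, Arden 4.464, Brisco 3.035, Carrow 1.427, Dorne 1.660.
Rounding down gives 2, 4, 3, 1, 1 = 11 seats, so the divisor must be adjusted.
With modified divisor 1140: modified quotas Eskel 2.965, Arden 5.482, Brisco 3.727, Carrow 1.753, Dorne 2.039.
Rounding down: Eskel 2, Arden 5, Brisco 3, Carrow 1, Dorne 2 (total 13).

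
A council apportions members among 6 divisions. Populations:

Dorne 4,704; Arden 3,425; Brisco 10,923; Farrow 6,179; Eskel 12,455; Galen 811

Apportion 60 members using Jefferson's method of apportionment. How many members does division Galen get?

1

Standard divisor 38497/60 ≈ 641.617; standard quotas: Dorne 7.331, Arden 5.338, Brisco 17.024, Farrow 9.630, Eskel 19.412, Galen 1.264.
Rounding down gives 7, 5, 17, 9, 19, 1 = 58 seats, so the divisor must be adjusted.
With modified divisor 610: modified quotas Dorne 7.711, Arden 5.615, Brisco 17.907, Farrow 10.130, Eskel 20.418, Galen 1.330.
Rounding down: Dorne 7, Arden 5, Brisco 17, Farrow 10, Eskel 20, Galen 1 (total 60).
Galen receives 1.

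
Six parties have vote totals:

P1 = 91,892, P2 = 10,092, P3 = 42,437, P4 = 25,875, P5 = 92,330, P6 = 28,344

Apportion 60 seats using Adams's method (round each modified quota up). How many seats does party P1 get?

Standard divisor 290970/60 ≈ 4849.5; standard quotas: P1 18.949, P2 2.081, P3 8.751, P4 5.336, P5 19.039, P6 5.845.
Rounding up gives 19, 3, 9, 6, 20, 6 = 63 seats, so the divisor must be adjusted.
With modified divisor 5120: modified quotas P1 17.948, P2 1.971, P3 8.288, P4 5.054, P5 18.033, P6 5.536.
Rounding up: P1 18, P2 2, P3 9, P4 6, P5 19, P6 6 (total 60).
P1 receives 18.

18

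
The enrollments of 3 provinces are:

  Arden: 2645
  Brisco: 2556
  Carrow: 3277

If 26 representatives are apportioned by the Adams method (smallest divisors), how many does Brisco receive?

8

Standard divisor 8478/26 ≈ 326.077; standard quotas: Arden 8.112, Brisco 7.839, Carrow 10.050.
Rounding up gives 9, 8, 11 = 28 seats, so the divisor must be adjusted.
With modified divisor 350: modified quotas Arden 7.557, Brisco 7.303, Carrow 9.363.
Rounding up: Arden 8, Brisco 8, Carrow 10 (total 26).
Brisco receives 8.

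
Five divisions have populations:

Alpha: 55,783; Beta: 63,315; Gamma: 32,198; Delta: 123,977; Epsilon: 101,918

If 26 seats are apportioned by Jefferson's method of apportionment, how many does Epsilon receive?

7

Standard divisor 377191/26 ≈ 14507.346; standard quotas: Alpha 3.845, Beta 4.364, Gamma 2.219, Delta 8.546, Epsilon 7.025.
Rounding down gives 3, 4, 2, 8, 7 = 24 seats, so the divisor must be adjusted.
With modified divisor 13300: modified quotas Alpha 4.194, Beta 4.761, Gamma 2.421, Delta 9.322, Epsilon 7.663.
Rounding down: Alpha 4, Beta 4, Gamma 2, Delta 9, Epsilon 7 (total 26).
Epsilon receives 7.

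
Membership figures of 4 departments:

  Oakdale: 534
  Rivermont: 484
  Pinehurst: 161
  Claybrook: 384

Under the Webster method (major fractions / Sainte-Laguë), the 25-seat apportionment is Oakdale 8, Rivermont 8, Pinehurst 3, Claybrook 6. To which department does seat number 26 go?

Oakdale

Priority for the next seat is population ÷ (current seats + 0.5).
Priorities: Oakdale 62.824, Rivermont 56.941, Pinehurst 46.000, Claybrook 59.077.
Highest priority: Oakdale.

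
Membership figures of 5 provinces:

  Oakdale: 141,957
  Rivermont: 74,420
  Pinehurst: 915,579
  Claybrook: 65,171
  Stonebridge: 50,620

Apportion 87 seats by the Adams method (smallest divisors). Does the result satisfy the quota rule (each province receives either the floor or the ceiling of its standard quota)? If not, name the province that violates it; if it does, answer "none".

Standard quotas: Oakdale 9.898, Rivermont 5.189, Pinehurst 63.839, Claybrook 4.544, Stonebridge 3.530.
Adams allocation: Oakdale 10, Rivermont 6, Pinehurst 62, Claybrook 5, Stonebridge 4.
Pinehurst has quota 63.839 (lower 63, upper 64) but receives 62 — outside the quota interval.

Pinehurst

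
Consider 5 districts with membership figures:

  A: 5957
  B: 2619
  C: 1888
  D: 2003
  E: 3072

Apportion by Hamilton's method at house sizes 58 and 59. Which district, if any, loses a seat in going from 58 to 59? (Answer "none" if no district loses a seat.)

At 58 seats: A 22, B 10, C 7, D 8, E 11.
At 59 seats: A 23, B 10, C 7, D 7, E 12.
D drops from 8 to 7.

D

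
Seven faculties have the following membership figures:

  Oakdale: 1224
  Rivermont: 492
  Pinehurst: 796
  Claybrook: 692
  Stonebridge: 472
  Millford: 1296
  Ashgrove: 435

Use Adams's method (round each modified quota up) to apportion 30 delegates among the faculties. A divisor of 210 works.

Oakdale 6, Rivermont 3, Pinehurst 4, Claybrook 4, Stonebridge 3, Millford 7, Ashgrove 3

With modified divisor 210: modified quotas Oakdale 5.829, Rivermont 2.343, Pinehurst 3.790, Claybrook 3.295, Stonebridge 2.248, Millford 6.171, Ashgrove 2.071.
Rounding up: Oakdale 6, Rivermont 3, Pinehurst 4, Claybrook 4, Stonebridge 3, Millford 7, Ashgrove 3 (total 30).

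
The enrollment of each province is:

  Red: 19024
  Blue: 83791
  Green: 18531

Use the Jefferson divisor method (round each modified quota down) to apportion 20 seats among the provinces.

Red: 3; Blue: 14; Green: 3

Standard divisor 121346/20 ≈ 6067.3; standard quotas: Red 3.135, Blue 13.810, Green 3.054.
Rounding down gives 3, 13, 3 = 19 seats, so the divisor must be adjusted.
With modified divisor 5800: modified quotas Red 3.280, Blue 14.447, Green 3.195.
Rounding down: Red 3, Blue 14, Green 3 (total 20).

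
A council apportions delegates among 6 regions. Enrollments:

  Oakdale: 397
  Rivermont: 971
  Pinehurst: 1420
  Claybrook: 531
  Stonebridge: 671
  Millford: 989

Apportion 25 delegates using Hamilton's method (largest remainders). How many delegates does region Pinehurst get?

7

Total 4979; standard divisor 4979/25 ≈ 199.16.
Standard quotas: Oakdale 1.993, Rivermont 4.875, Pinehurst 7.130, Claybrook 2.666, Stonebridge 3.369, Millford 4.966.
Lower quotas: Oakdale 1, Rivermont 4, Pinehurst 7, Claybrook 2, Stonebridge 3, Millford 4 (sum 21, leaving 4 seats).
Remainders in descending order: Oakdale 0.993, Millford 0.966, Rivermont 0.875, Claybrook 0.666, Stonebridge 0.369, Pinehurst 0.130.
Largest remainders: Oakdale, Millford, Rivermont, Claybrook receive the extra seats.
Pinehurst receives 7.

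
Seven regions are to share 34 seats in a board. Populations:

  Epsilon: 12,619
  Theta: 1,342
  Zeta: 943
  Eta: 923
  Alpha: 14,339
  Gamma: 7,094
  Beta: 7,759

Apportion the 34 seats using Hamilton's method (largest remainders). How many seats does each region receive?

Epsilon=9, Theta=1, Zeta=1, Eta=1, Alpha=11, Gamma=5, Beta=6

Total 45019; standard divisor 45019/34 ≈ 1324.088.
Standard quotas: Epsilon 9.5303, Theta 1.0135, Zeta 0.7122, Eta 0.6971, Alpha 10.8293, Gamma 5.3576, Beta 5.8599.
Lower quotas: Epsilon 9, Theta 1, Zeta 0, Eta 0, Alpha 10, Gamma 5, Beta 5 (sum 30, leaving 4 seats).
Remainders in descending order: Beta 0.8599, Alpha 0.8293, Zeta 0.7122, Eta 0.6971, Epsilon 0.5303, Gamma 0.3576, Theta 0.0135.
Largest remainders: Beta, Alpha, Zeta, Eta receive the extra seats.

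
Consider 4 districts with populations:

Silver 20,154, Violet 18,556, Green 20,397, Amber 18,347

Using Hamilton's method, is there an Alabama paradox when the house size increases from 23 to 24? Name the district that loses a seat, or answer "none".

At 23 seats: Silver 6, Violet 6, Green 6, Amber 5.
At 24 seats: Silver 6, Violet 6, Green 6, Amber 6.
No district's allocation decreased.

none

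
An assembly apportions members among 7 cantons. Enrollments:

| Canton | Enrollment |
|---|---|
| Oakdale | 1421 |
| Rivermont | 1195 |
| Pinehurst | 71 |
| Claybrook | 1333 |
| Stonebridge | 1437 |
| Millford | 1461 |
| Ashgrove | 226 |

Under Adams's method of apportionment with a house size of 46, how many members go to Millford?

Standard divisor 7144/46 ≈ 155.304; standard quotas: Oakdale 9.150, Rivermont 7.695, Pinehurst 0.457, Claybrook 8.583, Stonebridge 9.253, Millford 9.407, Ashgrove 1.455.
Rounding up gives 10, 8, 1, 9, 10, 10, 2 = 50 seats, so the divisor must be adjusted.
With modified divisor 170: modified quotas Oakdale 8.359, Rivermont 7.029, Pinehurst 0.418, Claybrook 7.841, Stonebridge 8.453, Millford 8.594, Ashgrove 1.329.
Rounding up: Oakdale 9, Rivermont 8, Pinehurst 1, Claybrook 8, Stonebridge 9, Millford 9, Ashgrove 2 (total 46).
Millford receives 9.

9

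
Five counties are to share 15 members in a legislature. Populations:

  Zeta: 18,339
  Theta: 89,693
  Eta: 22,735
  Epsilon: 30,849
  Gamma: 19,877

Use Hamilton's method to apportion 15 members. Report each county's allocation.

Zeta 1, Theta 7, Eta 2, Epsilon 3, Gamma 2

Standard divisor: 181493 ÷ 15 ≈ 12099.533.
Standard quotas: Zeta 1.5157, Theta 7.4129, Eta 1.8790, Epsilon 2.5496, Gamma 1.6428.
Lower quotas: Zeta 1, Theta 7, Eta 1, Epsilon 2, Gamma 1 (sum 12, leaving 3 seats).
Remainders in descending order: Eta 0.8790, Gamma 0.6428, Epsilon 0.5496, Zeta 0.5157, Theta 0.4129.
The surplus seats go to Eta, Gamma, Epsilon.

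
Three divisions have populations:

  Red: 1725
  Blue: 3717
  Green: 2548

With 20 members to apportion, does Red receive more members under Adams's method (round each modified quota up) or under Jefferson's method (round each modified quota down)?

Adams: Red 5, Blue 9, Green 6.
Jefferson: Red 4, Blue 10, Green 6.
Red gets 5 under Adams and 4 under Jefferson.

Adams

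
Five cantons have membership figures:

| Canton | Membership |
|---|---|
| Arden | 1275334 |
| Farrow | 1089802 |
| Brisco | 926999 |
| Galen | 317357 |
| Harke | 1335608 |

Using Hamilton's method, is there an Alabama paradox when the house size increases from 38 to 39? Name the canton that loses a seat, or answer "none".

Galen

At 38 seats: Arden 10, Farrow 8, Brisco 7, Galen 3, Harke 10.
At 39 seats: Arden 10, Farrow 9, Brisco 7, Galen 2, Harke 11.
Galen drops from 3 to 2.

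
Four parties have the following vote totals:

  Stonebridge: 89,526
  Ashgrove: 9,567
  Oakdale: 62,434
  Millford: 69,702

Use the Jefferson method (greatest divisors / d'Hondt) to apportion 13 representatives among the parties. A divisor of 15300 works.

Stonebridge: 5, Ashgrove: 0, Oakdale: 4, Millford: 4

With modified divisor 15300: modified quotas Stonebridge 5.851, Ashgrove 0.625, Oakdale 4.081, Millford 4.556.
Rounding down: Stonebridge 5, Ashgrove 0, Oakdale 4, Millford 4 (total 13).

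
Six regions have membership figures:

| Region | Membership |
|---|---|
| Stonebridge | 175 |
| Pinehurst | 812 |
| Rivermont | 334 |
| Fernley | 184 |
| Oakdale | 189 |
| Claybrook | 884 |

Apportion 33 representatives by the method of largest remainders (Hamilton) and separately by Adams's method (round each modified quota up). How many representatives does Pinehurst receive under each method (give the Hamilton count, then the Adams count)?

11 and 10

Hamilton: Stonebridge 2, Pinehurst 11, Rivermont 4, Fernley 2, Oakdale 3, Claybrook 11.
Adams: Stonebridge 2, Pinehurst 10, Rivermont 4, Fernley 3, Oakdale 3, Claybrook 11.
Pinehurst gets 11 under Hamilton and 10 under Adams.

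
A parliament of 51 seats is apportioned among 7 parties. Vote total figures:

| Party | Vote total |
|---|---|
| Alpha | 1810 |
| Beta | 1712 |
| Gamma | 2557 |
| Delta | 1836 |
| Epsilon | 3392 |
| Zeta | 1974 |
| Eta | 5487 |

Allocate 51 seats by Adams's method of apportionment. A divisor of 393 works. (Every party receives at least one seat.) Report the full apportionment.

With modified divisor 393: modified quotas Alpha 4.606, Beta 4.356, Gamma 6.506, Delta 4.672, Epsilon 8.631, Zeta 5.023, Eta 13.962.
Rounding up: Alpha 5, Beta 5, Gamma 7, Delta 5, Epsilon 9, Zeta 6, Eta 14 (total 51).

Alpha 5, Beta 5, Gamma 7, Delta 5, Epsilon 9, Zeta 6, Eta 14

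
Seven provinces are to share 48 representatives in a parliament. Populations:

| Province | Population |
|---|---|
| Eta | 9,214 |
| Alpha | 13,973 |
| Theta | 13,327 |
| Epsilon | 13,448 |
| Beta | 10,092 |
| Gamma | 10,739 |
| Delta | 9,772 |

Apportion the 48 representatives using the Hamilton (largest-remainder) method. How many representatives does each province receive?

Eta: 6, Alpha: 8, Theta: 8, Epsilon: 8, Beta: 6, Gamma: 6, Delta: 6

Standard divisor: 80565 ÷ 48 ≈ 1678.438.
Standard quotas: Eta 5.4896, Alpha 8.3250, Theta 7.9401, Epsilon 8.0122, Beta 6.0127, Gamma 6.3982, Delta 5.8221.
Lower quotas: Eta 5, Alpha 8, Theta 7, Epsilon 8, Beta 6, Gamma 6, Delta 5 (sum 45, leaving 3 seats).
Remainders in descending order: Theta 0.9401, Delta 0.8221, Eta 0.4896, Gamma 0.3982, Alpha 0.3250, Beta 0.0127, Epsilon 0.0122.
Largest remainders: Theta, Delta, Eta receive the extra seats.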